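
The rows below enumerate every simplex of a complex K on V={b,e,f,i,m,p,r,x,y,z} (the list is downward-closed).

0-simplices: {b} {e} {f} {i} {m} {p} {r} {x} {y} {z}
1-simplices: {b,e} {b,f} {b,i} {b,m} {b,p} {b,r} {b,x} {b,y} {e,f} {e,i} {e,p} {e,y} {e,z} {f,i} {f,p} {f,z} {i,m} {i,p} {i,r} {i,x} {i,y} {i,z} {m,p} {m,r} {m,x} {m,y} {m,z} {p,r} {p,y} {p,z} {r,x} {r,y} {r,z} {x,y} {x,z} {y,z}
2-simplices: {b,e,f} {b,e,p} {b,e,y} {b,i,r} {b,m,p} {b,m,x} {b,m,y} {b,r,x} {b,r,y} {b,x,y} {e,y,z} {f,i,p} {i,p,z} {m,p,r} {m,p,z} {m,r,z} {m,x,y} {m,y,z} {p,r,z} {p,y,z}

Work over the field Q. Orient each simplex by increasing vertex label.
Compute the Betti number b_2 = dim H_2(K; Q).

b_2=2

n_0=10 n_1=36 n_2=20  [Q]
∂1: piv[be,bf,bi,bm,bp,br,bx,by,ez] rk=9  ker:ef,ei,ep,ey,fi,fp,fz,im,ip,ir,ix,iy,iz,mp,mr,mx,my,mz,pr,py,pz,rx,ry,rz,xy,xz,yz
∂2: piv[bef,bep,bey,bir,bmp,bmx,bmy,brx,bry,bxy,eyz,fip,ipz,mpr,mpz,mrz,myz,pyz] rk=18  ker:mxy,prz
b_2=(20−18)−0=2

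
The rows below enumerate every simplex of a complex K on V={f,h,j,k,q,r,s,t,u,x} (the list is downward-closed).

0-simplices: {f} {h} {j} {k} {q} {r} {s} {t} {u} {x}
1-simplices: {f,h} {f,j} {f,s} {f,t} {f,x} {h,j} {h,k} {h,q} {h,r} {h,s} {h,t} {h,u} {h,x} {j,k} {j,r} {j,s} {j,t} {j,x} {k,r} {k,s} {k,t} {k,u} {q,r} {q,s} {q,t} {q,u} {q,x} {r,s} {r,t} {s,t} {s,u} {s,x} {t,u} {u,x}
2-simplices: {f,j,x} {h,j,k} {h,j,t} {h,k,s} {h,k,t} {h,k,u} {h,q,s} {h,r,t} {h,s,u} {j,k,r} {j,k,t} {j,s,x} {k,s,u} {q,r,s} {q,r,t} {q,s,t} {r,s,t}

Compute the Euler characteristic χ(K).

n_0=10 n_1=34 n_2=17
χ=+10−34+17=-7

χ(K)=-7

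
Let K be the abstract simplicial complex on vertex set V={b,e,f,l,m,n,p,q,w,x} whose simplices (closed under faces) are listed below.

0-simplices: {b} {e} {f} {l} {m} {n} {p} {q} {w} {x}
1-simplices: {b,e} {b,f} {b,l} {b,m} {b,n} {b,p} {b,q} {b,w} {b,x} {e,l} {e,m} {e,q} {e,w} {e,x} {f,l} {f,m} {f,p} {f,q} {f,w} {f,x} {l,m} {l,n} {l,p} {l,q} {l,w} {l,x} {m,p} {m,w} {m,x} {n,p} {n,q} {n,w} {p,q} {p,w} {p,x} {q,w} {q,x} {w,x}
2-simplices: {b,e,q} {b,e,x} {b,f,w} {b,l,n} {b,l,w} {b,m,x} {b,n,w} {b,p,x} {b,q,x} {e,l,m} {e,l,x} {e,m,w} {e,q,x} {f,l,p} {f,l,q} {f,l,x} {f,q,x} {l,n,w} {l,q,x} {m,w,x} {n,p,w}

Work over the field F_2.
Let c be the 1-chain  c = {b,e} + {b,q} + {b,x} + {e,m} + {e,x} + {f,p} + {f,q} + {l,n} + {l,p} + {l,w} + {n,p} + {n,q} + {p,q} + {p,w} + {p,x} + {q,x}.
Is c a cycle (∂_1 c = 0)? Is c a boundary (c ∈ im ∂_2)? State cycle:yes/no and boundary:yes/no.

cycle:no boundary:no

n_0=10 n_1=38 n_2=21  [Z2]
∂1: piv[be,bf,bl,bm,bn,bp,bq,bw,bx] rk=9  ker:el,em,eq,ew,ex,fl,fm,fp,fq,fw,fx,lm,ln,lp,lq,lw,lx,mp,mw,mx,np,nq,nw,pq,pw,px,qw,qx,wx
∂2: piv[beq,bex,bfw,bln,blw,bmx,bnw,bpx,bqx,elm,elx,emw,flp,flq,flx,fqx,mwx,npw] rk=18  ker:eqx,lnw,lqx
∂1c = {b} + {e} + {l} + {m} + {n} + {q}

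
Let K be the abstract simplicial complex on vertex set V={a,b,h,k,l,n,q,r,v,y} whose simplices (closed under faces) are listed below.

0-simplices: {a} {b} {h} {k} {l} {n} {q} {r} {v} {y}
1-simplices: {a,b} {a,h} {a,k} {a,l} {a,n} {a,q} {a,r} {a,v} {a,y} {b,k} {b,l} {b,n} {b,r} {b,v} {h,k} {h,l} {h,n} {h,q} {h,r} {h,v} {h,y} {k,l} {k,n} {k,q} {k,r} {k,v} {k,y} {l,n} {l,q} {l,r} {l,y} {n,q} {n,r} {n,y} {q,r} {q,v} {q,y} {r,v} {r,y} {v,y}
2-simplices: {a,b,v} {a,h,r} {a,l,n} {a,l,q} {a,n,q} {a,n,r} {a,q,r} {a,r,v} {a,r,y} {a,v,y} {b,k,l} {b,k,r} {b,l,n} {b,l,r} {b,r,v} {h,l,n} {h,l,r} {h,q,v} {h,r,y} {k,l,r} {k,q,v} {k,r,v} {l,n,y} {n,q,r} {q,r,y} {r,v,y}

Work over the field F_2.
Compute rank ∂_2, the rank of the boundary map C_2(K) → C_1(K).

rank∂_2=23

n_0=10 n_1=40 n_2=26  [Z2]
∂1: piv[ab,ah,ak,al,an,aq,ar,av,ay] rk=9  ker:bk,bl,bn,br,bv,hk,hl,hn,hq,hr,hv,hy,kl,kn,kq,kr,kv,ky,ln,lq,lr,ly,nq,nr,ny,qr,qv,qy,rv,ry,vy
∂2: piv[abv,ahr,aln,alq,anq,anr,aqr,arv,ary,avy,bkl,bkr,bln,blr,brv,hln,hlr,hqv,hry,kqv,krv,lny,qry] rk=23  ker:klr,nqr,rvy
rk∂_2=23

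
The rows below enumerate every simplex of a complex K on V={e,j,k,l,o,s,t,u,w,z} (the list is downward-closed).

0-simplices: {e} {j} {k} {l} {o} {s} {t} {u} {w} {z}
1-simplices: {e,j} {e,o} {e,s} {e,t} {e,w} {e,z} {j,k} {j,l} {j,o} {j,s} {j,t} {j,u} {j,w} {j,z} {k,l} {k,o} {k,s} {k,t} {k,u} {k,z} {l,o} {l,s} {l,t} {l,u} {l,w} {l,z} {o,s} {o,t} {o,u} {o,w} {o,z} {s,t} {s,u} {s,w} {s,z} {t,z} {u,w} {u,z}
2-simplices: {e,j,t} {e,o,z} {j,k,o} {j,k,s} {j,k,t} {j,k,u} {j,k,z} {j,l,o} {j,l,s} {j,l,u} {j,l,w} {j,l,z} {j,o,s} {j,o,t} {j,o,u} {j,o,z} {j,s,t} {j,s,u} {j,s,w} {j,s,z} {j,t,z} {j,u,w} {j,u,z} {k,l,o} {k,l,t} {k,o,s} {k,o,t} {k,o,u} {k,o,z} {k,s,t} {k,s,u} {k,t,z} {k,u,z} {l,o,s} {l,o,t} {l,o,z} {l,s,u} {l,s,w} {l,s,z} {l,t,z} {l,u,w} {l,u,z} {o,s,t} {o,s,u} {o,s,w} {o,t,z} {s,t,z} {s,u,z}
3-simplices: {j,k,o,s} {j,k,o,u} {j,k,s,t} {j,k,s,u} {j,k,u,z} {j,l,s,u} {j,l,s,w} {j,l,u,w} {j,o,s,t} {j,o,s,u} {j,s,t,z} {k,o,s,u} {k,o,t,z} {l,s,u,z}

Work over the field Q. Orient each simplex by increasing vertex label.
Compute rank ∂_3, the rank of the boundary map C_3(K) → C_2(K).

rank∂_3=13

n_0=10 n_1=38 n_2=48 n_3=14  [Q]
∂1: piv[ej,eo,es,et,ew,ez,jk,jl,ju] rk=9  ker:jo,js,jt,jw,jz,kl,ko,ks,kt,ku,kz,lo,ls,lt,lu,lw,lz,os,ot,ou,ow,oz,st,su,sw,sz,tz,uw,uz
∂2: piv[ejt,eoz,jko,jks,jkt,jku,jkz,jlo,jls,jlu,jlw,jlz,jos,jot,jou,joz,jst,jsu,jsw,jsz,jtz,juw,juz,klo,klt,osw] rk=26  ker:kos,kot,kou,koz,kst,ksu,ktz,kuz,los,lot,loz,lsu,lsw,lsz,ltz,luw,luz,ost,osu,otz,stz,suz
∂3: piv[jkos,jkou,jkst,jksu,jkuz,jlsu,jlsw,jluw,jost,josu,jstz,kotz,lsuz] rk=13  ker:kosu
rk∂_3=13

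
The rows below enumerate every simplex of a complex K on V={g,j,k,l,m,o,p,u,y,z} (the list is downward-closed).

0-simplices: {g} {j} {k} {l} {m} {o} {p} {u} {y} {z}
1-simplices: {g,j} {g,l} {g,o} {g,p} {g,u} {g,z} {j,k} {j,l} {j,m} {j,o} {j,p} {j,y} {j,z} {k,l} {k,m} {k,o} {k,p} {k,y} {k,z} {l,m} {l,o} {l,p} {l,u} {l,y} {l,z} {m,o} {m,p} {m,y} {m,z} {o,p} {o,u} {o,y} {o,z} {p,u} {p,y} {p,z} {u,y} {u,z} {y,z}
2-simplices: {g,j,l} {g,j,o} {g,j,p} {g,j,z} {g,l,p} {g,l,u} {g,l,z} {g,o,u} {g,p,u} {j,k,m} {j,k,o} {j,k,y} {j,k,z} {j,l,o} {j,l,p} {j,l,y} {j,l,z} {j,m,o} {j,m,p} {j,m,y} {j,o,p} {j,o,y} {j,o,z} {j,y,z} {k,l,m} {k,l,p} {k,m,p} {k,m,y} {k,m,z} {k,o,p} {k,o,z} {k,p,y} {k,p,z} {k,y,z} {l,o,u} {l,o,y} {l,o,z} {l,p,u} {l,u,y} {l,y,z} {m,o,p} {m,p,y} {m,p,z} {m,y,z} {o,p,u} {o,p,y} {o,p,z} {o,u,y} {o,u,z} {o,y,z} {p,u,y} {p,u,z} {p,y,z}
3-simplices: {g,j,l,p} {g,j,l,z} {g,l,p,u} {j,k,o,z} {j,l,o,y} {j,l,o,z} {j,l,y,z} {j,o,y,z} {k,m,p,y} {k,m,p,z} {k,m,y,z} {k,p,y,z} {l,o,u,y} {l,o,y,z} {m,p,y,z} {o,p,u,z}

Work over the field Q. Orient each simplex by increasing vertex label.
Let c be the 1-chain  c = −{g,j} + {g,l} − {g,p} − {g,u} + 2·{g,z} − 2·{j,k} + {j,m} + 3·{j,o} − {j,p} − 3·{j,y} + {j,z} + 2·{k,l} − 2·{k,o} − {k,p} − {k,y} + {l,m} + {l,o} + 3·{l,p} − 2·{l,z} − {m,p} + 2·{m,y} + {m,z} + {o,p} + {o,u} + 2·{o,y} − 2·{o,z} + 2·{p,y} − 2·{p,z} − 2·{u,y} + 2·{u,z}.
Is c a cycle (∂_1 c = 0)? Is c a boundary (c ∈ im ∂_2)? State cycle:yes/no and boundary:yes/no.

n_0=10 n_1=39 n_2=53 n_3=16  [Q]
∂1: piv[gj,gl,go,gp,gu,gz,jk,jm,jy] rk=9  ker:jl,jo,jp,jz,kl,km,ko,kp,ky,kz,lm,lo,lp,lu,ly,lz,mo,mp,my,mz,op,ou,oy,oz,pu,py,pz,uy,uz,yz
∂2: piv[gjl,gjo,gjp,gjz,glp,glu,glz,gou,gpu,jkm,jko,jky,jkz,jlo,jly,jmo,jmp,jmy,jop,joy,joz,jyz,klm,klp,kmp,kmz,kpy,kpz,luy,ouz] rk=30  ker:jlp,jlz,kmy,kop,koz,kyz,lou,loy,loz,lpu,lyz,mop,mpy,mpz,myz,opu,opy,opz,ouy,oyz,puy,puz,pyz
∂3: piv[gjlp,gjlz,glpu,jkoz,jloy,jloz,jlyz,joyz,kmpy,kmpz,kmyz,kpyz,louy,opuz] rk=14  ker:loyz,mpyz
∂1c = 0
c vs im∂2: reduces to 0 ⇒ boundary

cycle:yes boundary:yes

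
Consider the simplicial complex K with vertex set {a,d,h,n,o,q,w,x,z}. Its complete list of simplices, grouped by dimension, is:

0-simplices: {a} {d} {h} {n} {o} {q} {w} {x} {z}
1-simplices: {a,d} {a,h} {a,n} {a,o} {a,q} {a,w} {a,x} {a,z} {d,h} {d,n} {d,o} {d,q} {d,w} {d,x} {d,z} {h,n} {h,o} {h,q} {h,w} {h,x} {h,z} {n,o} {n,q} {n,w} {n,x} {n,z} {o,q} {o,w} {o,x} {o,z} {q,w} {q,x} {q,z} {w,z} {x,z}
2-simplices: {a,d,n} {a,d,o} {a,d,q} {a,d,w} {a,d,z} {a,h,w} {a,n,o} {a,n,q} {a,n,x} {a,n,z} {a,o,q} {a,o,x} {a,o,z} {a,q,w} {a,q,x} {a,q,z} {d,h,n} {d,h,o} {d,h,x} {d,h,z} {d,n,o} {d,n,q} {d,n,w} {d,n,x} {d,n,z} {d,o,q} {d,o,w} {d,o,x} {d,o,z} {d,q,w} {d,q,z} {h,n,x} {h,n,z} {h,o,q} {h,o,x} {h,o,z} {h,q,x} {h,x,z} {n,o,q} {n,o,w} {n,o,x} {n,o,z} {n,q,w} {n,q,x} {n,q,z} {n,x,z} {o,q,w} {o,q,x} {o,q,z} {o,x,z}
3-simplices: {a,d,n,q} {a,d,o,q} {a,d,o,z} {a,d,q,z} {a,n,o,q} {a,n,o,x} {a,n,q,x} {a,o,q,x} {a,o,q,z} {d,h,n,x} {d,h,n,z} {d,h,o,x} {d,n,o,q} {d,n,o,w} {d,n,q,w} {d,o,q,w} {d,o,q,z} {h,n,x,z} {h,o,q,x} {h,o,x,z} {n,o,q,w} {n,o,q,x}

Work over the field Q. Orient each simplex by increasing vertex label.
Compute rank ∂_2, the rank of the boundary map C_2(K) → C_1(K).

rank∂_2=25

n_0=9 n_1=35 n_2=50 n_3=22  [Q]
∂1: piv[ad,ah,an,ao,aq,aw,ax,az] rk=8  ker:dh,dn,do,dq,dw,dx,dz,hn,ho,hq,hw,hx,hz,no,nq,nw,nx,nz,oq,ow,ox,oz,qw,qx,qz,wz,xz
∂2: piv[adn,ado,adq,adw,adz,ahw,ano,anq,anx,anz,aoq,aox,aoz,aqw,aqx,aqz,dhn,dho,dhx,dhz,dnw,dnx,dow,hoq,hxz] rk=25  ker:dno,dnq,dnz,doq,dox,doz,dqw,dqz,hnx,hnz,hox,hoz,hqx,noq,now,nox,noz,nqw,nqx,nqz,nxz,oqw,oqx,oqz,oxz
∂3: piv[adnq,adoq,adoz,adqz,anoq,anox,anqx,aoqx,aoqz,dhnx,dhnz,dhox,dnoq,dnow,dnqw,doqw,hnxz,hoqx,hoxz] rk=19  ker:doqz,noqw,noqx
rk∂_2=25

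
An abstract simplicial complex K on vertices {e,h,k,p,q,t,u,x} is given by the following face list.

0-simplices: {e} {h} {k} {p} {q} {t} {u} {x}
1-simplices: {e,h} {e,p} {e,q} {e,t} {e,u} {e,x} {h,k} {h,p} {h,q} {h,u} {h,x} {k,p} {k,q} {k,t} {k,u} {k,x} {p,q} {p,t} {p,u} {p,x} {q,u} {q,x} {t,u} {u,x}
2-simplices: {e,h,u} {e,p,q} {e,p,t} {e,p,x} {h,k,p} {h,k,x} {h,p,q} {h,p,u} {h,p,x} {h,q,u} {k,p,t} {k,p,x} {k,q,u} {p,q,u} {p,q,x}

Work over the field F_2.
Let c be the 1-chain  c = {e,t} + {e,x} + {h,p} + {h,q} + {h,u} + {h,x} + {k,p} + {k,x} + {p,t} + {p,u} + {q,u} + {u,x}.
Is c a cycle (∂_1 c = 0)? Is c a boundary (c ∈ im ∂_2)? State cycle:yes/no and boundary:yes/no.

cycle:yes boundary:no

n_0=8 n_1=24 n_2=15  [Z2]
∂1: piv[eh,ep,eq,et,eu,ex,hk] rk=7  ker:hp,hq,hu,hx,kp,kq,kt,ku,kx,pq,pt,pu,px,qu,qx,tu,ux
∂2: piv[ehu,epq,ept,epx,hkp,hkx,hpq,hpu,hpx,hqu,kpt,kqu,pqx] rk=13  ker:kpx,pqu
∂1c = 0
c vs im∂2: residual ≠ 0 ⇒ not boundary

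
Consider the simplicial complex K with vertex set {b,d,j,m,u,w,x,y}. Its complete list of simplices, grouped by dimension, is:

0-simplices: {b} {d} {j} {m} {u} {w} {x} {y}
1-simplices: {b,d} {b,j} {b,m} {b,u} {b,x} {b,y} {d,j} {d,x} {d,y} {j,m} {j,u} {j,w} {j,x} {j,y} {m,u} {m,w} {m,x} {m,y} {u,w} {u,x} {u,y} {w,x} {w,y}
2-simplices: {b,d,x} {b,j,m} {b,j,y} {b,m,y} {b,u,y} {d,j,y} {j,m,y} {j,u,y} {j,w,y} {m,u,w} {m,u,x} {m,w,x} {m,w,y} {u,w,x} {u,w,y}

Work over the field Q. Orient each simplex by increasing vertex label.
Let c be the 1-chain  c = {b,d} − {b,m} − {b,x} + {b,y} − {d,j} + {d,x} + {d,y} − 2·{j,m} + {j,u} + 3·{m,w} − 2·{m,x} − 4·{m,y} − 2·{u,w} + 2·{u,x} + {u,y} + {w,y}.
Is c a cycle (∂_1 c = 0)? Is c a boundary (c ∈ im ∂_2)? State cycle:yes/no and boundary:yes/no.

n_0=8 n_1=23 n_2=15  [Q]
∂1: piv[bd,bj,bm,bu,bx,by,jw] rk=7  ker:dj,dx,dy,jm,ju,jx,jy,mu,mw,mx,my,uw,ux,uy,wx,wy
∂2: piv[bdx,bjm,bjy,bmy,buy,djy,juy,jwy,muw,mux,mwx,mwy,uwy] rk=13  ker:jmy,uwx
∂1c = 0
c vs im∂2: reduces to 0 ⇒ boundary

cycle:yes boundary:yes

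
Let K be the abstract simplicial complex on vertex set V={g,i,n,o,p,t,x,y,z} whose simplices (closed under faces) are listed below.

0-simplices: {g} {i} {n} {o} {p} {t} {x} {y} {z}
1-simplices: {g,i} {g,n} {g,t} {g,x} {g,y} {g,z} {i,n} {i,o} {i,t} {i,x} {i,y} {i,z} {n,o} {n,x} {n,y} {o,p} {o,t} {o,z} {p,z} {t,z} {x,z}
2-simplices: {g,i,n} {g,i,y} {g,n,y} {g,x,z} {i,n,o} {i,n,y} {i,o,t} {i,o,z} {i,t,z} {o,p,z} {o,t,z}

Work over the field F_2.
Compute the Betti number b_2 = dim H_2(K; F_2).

b_2=2

n_0=9 n_1=21 n_2=11  [Z2]
∂1: piv[gi,gn,gt,gx,gy,gz,io,op] rk=8  ker:in,it,ix,iy,iz,no,nx,ny,ot,oz,pz,tz,xz
∂2: piv[gin,giy,gny,gxz,ino,iot,ioz,itz,opz] rk=9  ker:iny,otz
b_2=(11−9)−0=2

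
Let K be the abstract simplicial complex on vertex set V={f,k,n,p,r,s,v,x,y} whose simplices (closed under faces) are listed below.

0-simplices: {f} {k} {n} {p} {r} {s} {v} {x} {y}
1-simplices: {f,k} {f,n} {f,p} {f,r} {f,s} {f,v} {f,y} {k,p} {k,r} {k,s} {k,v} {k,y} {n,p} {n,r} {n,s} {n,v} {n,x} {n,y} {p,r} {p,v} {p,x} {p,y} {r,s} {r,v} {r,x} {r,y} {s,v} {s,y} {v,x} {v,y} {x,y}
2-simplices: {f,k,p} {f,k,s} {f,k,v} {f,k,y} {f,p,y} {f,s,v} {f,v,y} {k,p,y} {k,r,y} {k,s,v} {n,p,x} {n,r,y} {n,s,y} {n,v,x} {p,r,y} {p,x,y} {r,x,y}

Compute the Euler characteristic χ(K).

χ(K)=-5

n_0=9 n_1=31 n_2=17
χ=+9−31+17=-5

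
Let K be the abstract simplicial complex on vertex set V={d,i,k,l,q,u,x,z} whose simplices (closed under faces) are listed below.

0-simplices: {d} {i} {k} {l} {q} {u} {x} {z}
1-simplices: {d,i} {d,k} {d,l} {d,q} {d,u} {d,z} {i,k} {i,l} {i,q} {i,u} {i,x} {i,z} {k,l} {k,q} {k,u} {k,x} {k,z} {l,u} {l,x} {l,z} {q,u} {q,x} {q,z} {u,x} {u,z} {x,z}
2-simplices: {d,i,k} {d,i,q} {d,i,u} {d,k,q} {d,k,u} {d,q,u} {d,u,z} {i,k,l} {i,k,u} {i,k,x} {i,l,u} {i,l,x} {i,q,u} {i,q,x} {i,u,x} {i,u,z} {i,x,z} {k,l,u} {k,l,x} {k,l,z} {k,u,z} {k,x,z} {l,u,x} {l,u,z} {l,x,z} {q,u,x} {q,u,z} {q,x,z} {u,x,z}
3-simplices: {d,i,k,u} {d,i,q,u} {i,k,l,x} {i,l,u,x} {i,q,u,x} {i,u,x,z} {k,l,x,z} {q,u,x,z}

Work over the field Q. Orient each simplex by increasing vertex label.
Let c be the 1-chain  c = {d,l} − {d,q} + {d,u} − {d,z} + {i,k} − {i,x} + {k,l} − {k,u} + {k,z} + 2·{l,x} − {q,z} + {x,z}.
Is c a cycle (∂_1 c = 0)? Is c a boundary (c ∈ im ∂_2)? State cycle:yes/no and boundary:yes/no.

cycle:yes boundary:no

n_0=8 n_1=26 n_2=29 n_3=8  [Q]
∂1: piv[di,dk,dl,dq,du,dz,ix] rk=7  ker:ik,il,iq,iu,iz,kl,kq,ku,kx,kz,lu,lx,lz,qu,qx,qz,ux,uz,xz
∂2: piv[dik,diq,diu,dkq,dku,dqu,duz,ikl,ikx,ilu,ilx,iqx,iux,iuz,ixz,klz,kuz,quz] rk=18  ker:iku,iqu,klu,klx,kxz,lux,luz,lxz,qux,qxz,uxz
∂3: piv[diku,diqu,iklx,ilux,iqux,iuxz,klxz,quxz] rk=8
∂1c = 0
c vs im∂2: residual ≠ 0 ⇒ not boundary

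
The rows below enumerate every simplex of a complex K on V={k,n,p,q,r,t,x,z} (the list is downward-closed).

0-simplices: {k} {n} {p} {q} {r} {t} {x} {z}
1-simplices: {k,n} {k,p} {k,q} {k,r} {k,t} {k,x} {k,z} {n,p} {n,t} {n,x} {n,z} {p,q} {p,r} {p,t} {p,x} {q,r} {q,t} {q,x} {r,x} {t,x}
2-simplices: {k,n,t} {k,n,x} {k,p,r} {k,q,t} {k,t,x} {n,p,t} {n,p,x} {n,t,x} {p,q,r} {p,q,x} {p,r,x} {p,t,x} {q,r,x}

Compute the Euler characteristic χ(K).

χ(K)=1

n_0=8 n_1=20 n_2=13
χ=+8−20+13=1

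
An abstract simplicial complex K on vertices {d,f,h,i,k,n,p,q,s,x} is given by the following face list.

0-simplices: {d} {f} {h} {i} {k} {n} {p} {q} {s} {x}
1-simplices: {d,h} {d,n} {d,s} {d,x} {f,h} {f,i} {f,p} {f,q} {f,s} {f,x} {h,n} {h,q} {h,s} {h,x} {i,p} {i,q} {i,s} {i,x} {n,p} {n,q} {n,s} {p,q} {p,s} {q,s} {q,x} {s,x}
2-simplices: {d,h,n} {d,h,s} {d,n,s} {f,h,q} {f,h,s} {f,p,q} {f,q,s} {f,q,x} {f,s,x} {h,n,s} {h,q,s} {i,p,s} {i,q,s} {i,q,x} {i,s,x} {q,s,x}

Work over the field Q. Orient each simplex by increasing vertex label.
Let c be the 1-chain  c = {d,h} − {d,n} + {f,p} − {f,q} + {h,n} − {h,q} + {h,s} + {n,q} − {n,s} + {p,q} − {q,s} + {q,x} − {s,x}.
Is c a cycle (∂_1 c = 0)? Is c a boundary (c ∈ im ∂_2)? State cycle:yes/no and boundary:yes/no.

cycle:yes boundary:no

n_0=10 n_1=26 n_2=16  [Q]
∂1: piv[dh,dn,ds,dx,fh,fi,fp,fq] rk=8  ker:fs,fx,hn,hq,hs,hx,ip,iq,is,ix,np,nq,ns,pq,ps,qs,qx,sx
∂2: piv[dhn,dhs,dns,fhq,fhs,fpq,fqs,fqx,fsx,ips,iqs,iqx] rk=12  ker:hns,hqs,isx,qsx
∂1c = 0
c vs im∂2: residual ≠ 0 ⇒ not boundary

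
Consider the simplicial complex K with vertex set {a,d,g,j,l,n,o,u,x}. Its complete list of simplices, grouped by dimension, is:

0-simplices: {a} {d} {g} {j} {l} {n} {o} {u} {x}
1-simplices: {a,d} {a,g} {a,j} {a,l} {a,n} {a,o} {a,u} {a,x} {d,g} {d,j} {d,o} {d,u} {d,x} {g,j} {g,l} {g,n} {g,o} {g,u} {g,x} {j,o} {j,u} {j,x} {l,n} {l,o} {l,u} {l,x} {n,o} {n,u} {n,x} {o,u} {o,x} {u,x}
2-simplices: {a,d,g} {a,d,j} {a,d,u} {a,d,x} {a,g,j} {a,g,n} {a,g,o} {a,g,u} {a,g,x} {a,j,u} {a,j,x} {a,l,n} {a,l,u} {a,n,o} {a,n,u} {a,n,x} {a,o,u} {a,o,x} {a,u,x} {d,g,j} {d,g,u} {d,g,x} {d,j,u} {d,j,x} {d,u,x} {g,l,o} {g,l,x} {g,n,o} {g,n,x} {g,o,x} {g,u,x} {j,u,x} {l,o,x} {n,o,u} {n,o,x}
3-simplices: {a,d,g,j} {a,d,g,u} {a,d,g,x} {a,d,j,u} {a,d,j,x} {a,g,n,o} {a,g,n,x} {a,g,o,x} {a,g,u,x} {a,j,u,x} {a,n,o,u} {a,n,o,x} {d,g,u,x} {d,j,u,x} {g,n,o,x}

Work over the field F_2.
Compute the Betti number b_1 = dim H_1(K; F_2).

n_0=9 n_1=32 n_2=35 n_3=15  [Z2]
∂1: piv[ad,ag,aj,al,an,ao,au,ax] rk=8  ker:dg,dj,do,du,dx,gj,gl,gn,go,gu,gx,jo,ju,jx,ln,lo,lu,lx,no,nu,nx,ou,ox,ux
∂2: piv[adg,adj,adu,adx,agj,agn,ago,agu,agx,aju,ajx,aln,alu,ano,anu,anx,aou,aox,aux,glo,glx] rk=21  ker:dgj,dgu,dgx,dju,djx,dux,gno,gnx,gox,gux,jux,lox,nou,nox
∂3: piv[adgj,adgu,adgx,adju,adjx,agno,agnx,agox,agux,ajux,anou,anox,dgux] rk=13  ker:djux,gnox
b_1=(32−8)−21=3

b_1=3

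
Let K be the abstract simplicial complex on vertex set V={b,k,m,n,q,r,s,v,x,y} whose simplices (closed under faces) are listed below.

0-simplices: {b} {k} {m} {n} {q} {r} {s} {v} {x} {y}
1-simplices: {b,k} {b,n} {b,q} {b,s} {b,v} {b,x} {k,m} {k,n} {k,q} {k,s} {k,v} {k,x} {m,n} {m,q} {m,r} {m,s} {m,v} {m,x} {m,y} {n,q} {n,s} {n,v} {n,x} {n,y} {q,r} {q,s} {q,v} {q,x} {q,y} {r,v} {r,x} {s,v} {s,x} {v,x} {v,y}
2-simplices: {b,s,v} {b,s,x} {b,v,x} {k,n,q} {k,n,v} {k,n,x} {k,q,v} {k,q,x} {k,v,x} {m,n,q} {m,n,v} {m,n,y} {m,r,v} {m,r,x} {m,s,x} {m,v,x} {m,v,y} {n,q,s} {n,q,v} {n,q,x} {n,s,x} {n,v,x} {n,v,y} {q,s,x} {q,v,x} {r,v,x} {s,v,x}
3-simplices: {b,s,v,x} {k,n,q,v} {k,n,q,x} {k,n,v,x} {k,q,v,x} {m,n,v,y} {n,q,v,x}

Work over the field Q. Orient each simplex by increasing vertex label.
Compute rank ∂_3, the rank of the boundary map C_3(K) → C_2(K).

rank∂_3=6

n_0=10 n_1=35 n_2=27 n_3=7  [Q]
∂1: piv[bk,bn,bq,bs,bv,bx,km,mr,my] rk=9  ker:kn,kq,ks,kv,kx,mn,mq,ms,mv,mx,nq,ns,nv,nx,ny,qr,qs,qv,qx,qy,rv,rx,sv,sx,vx,vy
∂2: piv[bsv,bsx,bvx,knq,knv,knx,kqv,kqx,kvx,mnq,mnv,mny,mrv,mrx,msx,mvx,mvy,nqs,nsx] rk=19  ker:nqv,nqx,nvx,nvy,qsx,qvx,rvx,svx
∂3: piv[bsvx,knqv,knqx,knvx,kqvx,mnvy] rk=6  ker:nqvx
rk∂_3=6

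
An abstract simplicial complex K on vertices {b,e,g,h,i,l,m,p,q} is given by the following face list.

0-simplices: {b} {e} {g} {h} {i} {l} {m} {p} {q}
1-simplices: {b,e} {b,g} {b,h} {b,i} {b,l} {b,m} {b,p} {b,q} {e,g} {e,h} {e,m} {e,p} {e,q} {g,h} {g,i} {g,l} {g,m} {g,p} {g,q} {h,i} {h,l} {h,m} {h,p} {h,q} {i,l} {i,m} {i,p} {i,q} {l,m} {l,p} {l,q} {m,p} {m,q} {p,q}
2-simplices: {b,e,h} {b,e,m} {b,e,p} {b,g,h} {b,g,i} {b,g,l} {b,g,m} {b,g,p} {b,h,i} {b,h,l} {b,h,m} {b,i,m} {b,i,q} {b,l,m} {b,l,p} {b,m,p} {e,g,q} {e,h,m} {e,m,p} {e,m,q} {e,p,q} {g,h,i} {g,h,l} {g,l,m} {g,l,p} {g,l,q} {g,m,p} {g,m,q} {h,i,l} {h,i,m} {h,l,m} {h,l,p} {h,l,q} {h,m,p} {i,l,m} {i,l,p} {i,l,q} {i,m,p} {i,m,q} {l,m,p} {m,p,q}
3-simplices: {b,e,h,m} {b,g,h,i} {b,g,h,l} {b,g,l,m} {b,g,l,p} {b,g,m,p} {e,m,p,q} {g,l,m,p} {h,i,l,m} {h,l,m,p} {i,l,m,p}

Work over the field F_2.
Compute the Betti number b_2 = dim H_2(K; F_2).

b_2=4

n_0=9 n_1=34 n_2=41 n_3=11  [Z2]
∂1: piv[be,bg,bh,bi,bl,bm,bp,bq] rk=8  ker:eg,eh,em,ep,eq,gh,gi,gl,gm,gp,gq,hi,hl,hm,hp,hq,il,im,ip,iq,lm,lp,lq,mp,mq,pq
∂2: piv[beh,bem,bep,bgh,bgi,bgl,bgm,bgp,bhi,bhl,bhm,bim,biq,blm,blp,bmp,egq,emq,epq,glq,gmq,hil,hlp,hlq,ilp,ilq] rk=26  ker:ehm,emp,ghi,ghl,glm,glp,gmp,him,hlm,hmp,ilm,imp,imq,lmp,mpq
∂3: piv[behm,bghi,bghl,bglm,bglp,bgmp,empq,glmp,hilm,hlmp,ilmp] rk=11
b_2=(41−26)−11=4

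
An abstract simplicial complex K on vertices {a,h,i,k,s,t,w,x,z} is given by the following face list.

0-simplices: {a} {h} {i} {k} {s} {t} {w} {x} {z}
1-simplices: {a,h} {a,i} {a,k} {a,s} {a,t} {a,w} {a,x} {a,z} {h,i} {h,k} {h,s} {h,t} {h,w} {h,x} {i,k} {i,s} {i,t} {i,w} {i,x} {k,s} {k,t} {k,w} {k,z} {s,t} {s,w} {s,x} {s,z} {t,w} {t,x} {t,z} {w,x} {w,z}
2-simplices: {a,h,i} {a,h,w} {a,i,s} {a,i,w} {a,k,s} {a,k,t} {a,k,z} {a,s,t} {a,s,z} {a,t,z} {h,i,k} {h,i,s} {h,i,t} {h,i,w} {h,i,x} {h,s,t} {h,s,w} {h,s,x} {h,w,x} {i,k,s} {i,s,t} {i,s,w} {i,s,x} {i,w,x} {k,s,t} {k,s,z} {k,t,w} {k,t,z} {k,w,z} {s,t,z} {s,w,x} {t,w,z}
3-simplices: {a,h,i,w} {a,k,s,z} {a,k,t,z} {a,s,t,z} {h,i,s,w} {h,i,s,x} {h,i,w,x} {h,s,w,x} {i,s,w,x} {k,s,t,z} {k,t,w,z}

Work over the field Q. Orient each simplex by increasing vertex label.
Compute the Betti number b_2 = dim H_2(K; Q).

n_0=9 n_1=32 n_2=32 n_3=11  [Q]
∂1: piv[ah,ai,ak,as,at,aw,ax,az] rk=8  ker:hi,hk,hs,ht,hw,hx,ik,is,it,iw,ix,ks,kt,kw,kz,st,sw,sx,sz,tw,tx,tz,wx,wz
∂2: piv[ahi,ahw,ais,aiw,aks,akt,akz,ast,asz,atz,hik,his,hit,hix,hst,hsw,hsx,hwx,iks,ktw,kwz] rk=21  ker:hiw,ist,isw,isx,iwx,kst,ksz,ktz,stz,swx,twz
∂3: piv[ahiw,aksz,aktz,astz,hisw,hisx,hiwx,hswx,kstz,ktwz] rk=10  ker:iswx
b_2=(32−21)−10=1

b_2=1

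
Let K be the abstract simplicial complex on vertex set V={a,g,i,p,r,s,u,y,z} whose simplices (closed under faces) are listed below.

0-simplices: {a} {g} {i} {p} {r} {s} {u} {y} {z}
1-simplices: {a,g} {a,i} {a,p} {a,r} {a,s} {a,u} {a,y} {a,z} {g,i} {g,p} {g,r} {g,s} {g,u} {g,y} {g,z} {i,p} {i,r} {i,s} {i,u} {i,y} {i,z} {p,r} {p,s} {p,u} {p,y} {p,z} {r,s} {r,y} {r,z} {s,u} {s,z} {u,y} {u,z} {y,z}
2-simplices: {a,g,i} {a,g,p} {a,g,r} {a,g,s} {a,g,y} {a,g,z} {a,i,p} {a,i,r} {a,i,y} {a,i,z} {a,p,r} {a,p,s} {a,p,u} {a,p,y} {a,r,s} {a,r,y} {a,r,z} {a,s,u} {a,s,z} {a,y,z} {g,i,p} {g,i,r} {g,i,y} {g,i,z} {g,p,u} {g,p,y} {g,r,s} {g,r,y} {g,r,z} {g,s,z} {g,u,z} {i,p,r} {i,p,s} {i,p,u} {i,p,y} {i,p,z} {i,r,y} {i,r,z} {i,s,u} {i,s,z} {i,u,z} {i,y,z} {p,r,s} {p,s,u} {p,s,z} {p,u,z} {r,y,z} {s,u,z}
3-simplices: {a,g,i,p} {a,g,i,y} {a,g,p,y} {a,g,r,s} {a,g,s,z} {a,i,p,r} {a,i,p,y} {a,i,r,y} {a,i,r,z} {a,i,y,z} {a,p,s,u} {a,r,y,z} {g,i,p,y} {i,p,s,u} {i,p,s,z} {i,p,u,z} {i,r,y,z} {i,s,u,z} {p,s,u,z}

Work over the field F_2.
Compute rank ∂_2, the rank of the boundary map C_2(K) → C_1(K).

rank∂_2=25

n_0=9 n_1=34 n_2=48 n_3=19  [Z2]
∂1: piv[ag,ai,ap,ar,as,au,ay,az] rk=8  ker:gi,gp,gr,gs,gu,gy,gz,ip,ir,is,iu,iy,iz,pr,ps,pu,py,pz,rs,ry,rz,su,sz,uy,uz,yz
∂2: piv[agi,agp,agr,ags,agy,agz,aip,air,aiy,aiz,apr,aps,apu,apy,ars,ary,arz,asu,asz,ayz,gpu,guz,ips,ipu,ipz] rk=25  ker:gip,gir,giy,giz,gpy,grs,gry,grz,gsz,ipr,ipy,iry,irz,isu,isz,iuz,iyz,prs,psu,psz,puz,ryz,suz
∂3: piv[agip,agiy,agpy,agrs,agsz,aipr,aipy,airy,airz,aiyz,apsu,aryz,ipsu,ipsz,ipuz,isuz] rk=16  ker:gipy,iryz,psuz
rk∂_2=25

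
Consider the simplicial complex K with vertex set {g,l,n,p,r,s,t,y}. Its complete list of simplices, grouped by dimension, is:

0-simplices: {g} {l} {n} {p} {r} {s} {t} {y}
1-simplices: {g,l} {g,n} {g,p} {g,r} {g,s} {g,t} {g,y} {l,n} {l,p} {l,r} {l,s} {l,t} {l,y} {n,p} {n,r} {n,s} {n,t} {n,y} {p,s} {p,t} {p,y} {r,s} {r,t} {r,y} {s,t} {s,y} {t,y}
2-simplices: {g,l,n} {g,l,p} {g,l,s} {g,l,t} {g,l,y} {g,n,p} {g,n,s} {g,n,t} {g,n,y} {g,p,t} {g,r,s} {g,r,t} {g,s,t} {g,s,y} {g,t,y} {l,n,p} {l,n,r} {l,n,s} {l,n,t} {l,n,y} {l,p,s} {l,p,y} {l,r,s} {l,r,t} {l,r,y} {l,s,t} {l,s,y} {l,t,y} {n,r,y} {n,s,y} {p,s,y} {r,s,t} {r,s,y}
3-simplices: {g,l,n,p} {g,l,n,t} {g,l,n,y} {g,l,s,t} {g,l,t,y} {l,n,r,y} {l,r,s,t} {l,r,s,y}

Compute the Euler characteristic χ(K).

n_0=8 n_1=27 n_2=33 n_3=8
χ=+8−27+33−8=6

χ(K)=6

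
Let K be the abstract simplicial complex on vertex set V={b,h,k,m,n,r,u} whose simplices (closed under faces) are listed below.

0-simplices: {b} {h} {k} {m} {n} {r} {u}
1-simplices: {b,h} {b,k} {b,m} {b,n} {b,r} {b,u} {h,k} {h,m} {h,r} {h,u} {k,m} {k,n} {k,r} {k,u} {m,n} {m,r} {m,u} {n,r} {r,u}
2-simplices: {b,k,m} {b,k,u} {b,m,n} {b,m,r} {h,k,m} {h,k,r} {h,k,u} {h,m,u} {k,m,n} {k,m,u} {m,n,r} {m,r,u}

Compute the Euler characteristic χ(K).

χ(K)=0

n_0=7 n_1=19 n_2=12
χ=+7−19+12=0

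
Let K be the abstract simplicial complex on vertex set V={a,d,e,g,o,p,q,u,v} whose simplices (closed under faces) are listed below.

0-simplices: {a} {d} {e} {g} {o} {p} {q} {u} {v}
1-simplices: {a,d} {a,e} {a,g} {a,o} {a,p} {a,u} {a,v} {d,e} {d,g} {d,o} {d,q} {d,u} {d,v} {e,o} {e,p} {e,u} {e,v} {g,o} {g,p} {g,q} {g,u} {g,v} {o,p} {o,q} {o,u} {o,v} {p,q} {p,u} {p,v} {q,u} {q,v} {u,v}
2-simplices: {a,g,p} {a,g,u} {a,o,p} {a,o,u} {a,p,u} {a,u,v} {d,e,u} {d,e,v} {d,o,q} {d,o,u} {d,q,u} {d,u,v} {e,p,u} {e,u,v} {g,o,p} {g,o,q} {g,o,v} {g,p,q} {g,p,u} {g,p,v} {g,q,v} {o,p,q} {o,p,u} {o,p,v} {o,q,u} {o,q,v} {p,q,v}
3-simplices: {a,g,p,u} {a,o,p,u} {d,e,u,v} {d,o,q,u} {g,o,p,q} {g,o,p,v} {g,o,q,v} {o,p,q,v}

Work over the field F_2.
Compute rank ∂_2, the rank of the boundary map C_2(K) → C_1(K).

rank∂_2=19

n_0=9 n_1=32 n_2=27 n_3=8  [Z2]
∂1: piv[ad,ae,ag,ao,ap,au,av,dq] rk=8  ker:de,dg,do,du,dv,eo,ep,eu,ev,go,gp,gq,gu,gv,op,oq,ou,ov,pq,pu,pv,qu,qv,uv
∂2: piv[agp,agu,aop,aou,apu,auv,deu,dev,doq,dou,dqu,duv,epu,gop,goq,gov,gpq,gpv,gqv] rk=19  ker:euv,gpu,opq,opu,opv,oqu,oqv,pqv
∂3: piv[agpu,aopu,deuv,doqu,gopq,gopv,goqv,opqv] rk=8
rk∂_2=19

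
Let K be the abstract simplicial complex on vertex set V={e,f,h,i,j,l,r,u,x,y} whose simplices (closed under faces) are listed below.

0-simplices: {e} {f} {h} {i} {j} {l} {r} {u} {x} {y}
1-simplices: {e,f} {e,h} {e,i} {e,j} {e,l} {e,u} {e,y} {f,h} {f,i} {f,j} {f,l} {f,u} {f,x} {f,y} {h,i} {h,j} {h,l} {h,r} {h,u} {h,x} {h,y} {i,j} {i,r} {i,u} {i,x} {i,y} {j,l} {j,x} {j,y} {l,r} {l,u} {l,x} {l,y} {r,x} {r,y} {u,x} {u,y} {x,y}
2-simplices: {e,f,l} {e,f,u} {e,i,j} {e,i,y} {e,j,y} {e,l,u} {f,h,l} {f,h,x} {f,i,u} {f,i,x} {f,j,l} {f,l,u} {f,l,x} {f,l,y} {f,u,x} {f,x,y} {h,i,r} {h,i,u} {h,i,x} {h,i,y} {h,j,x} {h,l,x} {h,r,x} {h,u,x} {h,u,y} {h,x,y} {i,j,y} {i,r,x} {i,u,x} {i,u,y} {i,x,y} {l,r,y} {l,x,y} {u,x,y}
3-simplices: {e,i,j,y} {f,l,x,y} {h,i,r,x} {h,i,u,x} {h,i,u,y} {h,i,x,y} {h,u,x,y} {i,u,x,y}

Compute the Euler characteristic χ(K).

n_0=10 n_1=38 n_2=34 n_3=8
χ=+10−38+34−8=-2

χ(K)=-2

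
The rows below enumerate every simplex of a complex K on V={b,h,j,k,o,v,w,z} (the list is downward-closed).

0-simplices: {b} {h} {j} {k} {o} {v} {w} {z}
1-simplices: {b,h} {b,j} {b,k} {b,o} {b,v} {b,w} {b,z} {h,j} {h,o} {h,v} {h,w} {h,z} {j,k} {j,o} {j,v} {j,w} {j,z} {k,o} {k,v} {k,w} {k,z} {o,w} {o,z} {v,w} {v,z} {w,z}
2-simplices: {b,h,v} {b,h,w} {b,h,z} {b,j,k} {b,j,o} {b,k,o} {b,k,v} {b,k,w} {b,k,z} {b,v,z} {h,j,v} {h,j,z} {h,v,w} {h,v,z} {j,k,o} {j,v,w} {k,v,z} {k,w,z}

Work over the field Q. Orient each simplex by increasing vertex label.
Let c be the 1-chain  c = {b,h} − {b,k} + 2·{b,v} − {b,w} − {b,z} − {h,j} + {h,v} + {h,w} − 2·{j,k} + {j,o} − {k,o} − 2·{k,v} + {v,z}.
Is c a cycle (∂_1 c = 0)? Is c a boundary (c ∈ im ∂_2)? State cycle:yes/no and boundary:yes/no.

n_0=8 n_1=26 n_2=18  [Q]
∂1: piv[bh,bj,bk,bo,bv,bw,bz] rk=7  ker:hj,ho,hv,hw,hz,jk,jo,jv,jw,jz,ko,kv,kw,kz,ow,oz,vw,vz,wz
∂2: piv[bhv,bhw,bhz,bjk,bjo,bko,bkv,bkw,bkz,bvz,hjv,hjz,hvw,jvw,kwz] rk=15  ker:hvz,jko,kvz
∂1c = 0
c vs im∂2: residual ≠ 0 ⇒ not boundary

cycle:yes boundary:no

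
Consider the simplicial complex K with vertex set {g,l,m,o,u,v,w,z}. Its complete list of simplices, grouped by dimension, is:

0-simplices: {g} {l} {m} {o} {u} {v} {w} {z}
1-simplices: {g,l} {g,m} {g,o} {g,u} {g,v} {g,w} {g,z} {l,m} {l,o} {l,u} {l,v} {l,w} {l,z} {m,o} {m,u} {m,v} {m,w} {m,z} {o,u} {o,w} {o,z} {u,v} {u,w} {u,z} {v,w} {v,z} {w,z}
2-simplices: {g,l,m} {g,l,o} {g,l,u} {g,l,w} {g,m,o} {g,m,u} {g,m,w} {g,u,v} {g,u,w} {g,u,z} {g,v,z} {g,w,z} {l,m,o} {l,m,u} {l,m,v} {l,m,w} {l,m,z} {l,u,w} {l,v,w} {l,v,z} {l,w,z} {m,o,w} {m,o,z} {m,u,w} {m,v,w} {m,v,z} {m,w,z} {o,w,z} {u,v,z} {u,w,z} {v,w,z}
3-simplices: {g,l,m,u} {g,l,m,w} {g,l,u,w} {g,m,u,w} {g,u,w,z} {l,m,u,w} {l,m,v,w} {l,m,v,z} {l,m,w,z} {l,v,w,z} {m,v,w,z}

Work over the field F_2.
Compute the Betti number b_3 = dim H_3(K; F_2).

n_0=8 n_1=27 n_2=31 n_3=11  [Z2]
∂1: piv[gl,gm,go,gu,gv,gw,gz] rk=7  ker:lm,lo,lu,lv,lw,lz,mo,mu,mv,mw,mz,ou,ow,oz,uv,uw,uz,vw,vz,wz
∂2: piv[glm,glo,glu,glw,gmo,gmu,gmw,guv,guw,guz,gvz,gwz,lmv,lmz,lvw,lvz,lwz,mow,moz] rk=19  ker:lmo,lmu,lmw,luw,muw,mvw,mvz,mwz,owz,uvz,uwz,vwz
∂3: piv[glmu,glmw,gluw,gmuw,guwz,lmvw,lmvz,lmwz,lvwz] rk=9  ker:lmuw,mvwz
b_3=(11−9)−0=2

b_3=2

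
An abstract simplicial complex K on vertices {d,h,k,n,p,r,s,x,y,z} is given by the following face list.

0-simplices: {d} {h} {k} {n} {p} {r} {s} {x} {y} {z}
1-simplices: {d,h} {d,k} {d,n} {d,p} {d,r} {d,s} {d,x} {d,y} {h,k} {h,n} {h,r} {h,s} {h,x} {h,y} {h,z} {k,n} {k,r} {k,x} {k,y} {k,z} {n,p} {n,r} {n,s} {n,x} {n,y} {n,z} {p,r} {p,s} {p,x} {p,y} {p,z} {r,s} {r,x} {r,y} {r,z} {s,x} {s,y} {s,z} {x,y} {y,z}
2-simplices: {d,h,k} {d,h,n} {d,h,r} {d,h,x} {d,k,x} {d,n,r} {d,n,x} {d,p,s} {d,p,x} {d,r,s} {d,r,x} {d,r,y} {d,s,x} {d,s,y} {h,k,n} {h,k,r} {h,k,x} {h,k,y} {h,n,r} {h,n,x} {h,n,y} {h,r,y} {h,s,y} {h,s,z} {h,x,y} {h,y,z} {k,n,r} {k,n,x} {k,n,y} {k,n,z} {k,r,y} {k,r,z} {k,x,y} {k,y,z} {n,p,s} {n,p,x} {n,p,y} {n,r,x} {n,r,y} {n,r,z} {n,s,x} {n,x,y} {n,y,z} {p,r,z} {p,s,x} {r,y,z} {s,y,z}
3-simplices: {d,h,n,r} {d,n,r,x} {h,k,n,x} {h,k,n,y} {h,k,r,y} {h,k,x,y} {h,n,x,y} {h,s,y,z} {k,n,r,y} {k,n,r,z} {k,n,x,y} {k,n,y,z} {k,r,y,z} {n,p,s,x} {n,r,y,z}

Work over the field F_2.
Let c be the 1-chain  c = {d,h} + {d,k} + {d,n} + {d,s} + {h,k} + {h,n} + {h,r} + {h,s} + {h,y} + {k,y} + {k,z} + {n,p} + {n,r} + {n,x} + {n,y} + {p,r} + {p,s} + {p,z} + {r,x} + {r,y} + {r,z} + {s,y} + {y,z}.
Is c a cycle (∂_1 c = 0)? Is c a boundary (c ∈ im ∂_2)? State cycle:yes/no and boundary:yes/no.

cycle:yes boundary:yes

n_0=10 n_1=40 n_2=47 n_3=15  [Z2]
∂1: piv[dh,dk,dn,dp,dr,ds,dx,dy,hz] rk=9  ker:hk,hn,hr,hs,hx,hy,kn,kr,kx,ky,kz,np,nr,ns,nx,ny,nz,pr,ps,px,py,pz,rs,rx,ry,rz,sx,sy,sz,xy,yz
∂2: piv[dhk,dhn,dhr,dhx,dkx,dnr,dnx,dps,dpx,drs,drx,dry,dsx,dsy,hkn,hkr,hky,hny,hry,hsy,hsz,hxy,hyz,knz,krz,kyz,nps,npx,npy,prz] rk=30  ker:hkx,hnr,hnx,knr,knx,kny,kry,kxy,nrx,nry,nrz,nsx,nxy,nyz,psx,ryz,syz
∂3: piv[dhnr,dnrx,hknx,hkny,hkry,hkxy,hnxy,hsyz,knry,knrz,knyz,kryz,npsx] rk=13  ker:knxy,nryz
∂1c = 0
c vs im∂2: reduces to 0 ⇒ boundary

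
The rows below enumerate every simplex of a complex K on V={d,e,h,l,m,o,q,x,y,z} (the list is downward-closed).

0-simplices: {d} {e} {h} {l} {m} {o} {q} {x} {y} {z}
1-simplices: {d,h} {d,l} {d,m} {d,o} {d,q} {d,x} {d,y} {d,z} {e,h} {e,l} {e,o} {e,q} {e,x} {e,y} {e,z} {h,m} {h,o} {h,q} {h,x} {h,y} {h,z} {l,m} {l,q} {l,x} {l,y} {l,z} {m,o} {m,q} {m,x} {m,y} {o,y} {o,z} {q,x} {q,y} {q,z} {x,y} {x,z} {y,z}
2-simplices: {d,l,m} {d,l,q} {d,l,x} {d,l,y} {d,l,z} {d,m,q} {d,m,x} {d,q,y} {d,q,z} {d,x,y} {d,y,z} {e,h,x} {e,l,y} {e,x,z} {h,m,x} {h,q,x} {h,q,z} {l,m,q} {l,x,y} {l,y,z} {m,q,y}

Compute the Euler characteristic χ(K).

n_0=10 n_1=38 n_2=21
χ=+10−38+21=-7

χ(K)=-7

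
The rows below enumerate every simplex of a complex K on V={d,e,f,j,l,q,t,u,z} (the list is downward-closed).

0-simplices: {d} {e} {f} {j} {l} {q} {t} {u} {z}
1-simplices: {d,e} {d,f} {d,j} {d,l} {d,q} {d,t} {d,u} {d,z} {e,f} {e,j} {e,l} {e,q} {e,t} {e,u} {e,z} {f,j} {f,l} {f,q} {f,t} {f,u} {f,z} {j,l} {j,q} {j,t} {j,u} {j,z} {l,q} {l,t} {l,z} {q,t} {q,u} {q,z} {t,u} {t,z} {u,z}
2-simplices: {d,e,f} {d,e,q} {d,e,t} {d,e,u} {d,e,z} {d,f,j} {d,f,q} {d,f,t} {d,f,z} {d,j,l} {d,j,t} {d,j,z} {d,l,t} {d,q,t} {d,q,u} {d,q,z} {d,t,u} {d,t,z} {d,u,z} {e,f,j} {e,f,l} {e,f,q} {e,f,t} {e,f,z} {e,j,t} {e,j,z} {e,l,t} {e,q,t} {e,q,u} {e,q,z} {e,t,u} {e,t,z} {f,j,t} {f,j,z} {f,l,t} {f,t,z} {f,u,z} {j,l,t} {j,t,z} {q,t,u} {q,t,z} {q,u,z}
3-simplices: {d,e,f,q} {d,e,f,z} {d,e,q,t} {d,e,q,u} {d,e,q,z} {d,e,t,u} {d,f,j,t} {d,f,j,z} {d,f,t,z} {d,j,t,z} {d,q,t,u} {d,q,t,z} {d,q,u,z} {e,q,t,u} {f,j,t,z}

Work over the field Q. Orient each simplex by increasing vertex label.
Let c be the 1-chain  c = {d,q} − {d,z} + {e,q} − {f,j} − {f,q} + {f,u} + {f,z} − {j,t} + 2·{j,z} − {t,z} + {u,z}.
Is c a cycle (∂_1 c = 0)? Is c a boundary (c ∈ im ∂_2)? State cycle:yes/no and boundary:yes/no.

cycle:no boundary:no

n_0=9 n_1=35 n_2=42 n_3=15  [Q]
∂1: piv[de,df,dj,dl,dq,dt,du,dz] rk=8  ker:ef,ej,el,eq,et,eu,ez,fj,fl,fq,ft,fu,fz,jl,jq,jt,ju,jz,lq,lt,lz,qt,qu,qz,tu,tz,uz
∂2: piv[def,deq,det,deu,dez,dfj,dfq,dft,dfz,djl,djt,djz,dlt,dqt,dqu,dqz,dtu,dtz,duz,efj,efl,elt,fuz] rk=23  ker:efq,eft,efz,ejt,ejz,eqt,equ,eqz,etu,etz,fjt,fjz,flt,ftz,jlt,jtz,qtu,qtz,quz
∂3: piv[defq,defz,deqt,dequ,deqz,detu,dfjt,dfjz,dftz,djtz,dqtu,dqtz,dquz] rk=13  ker:eqtu,fjtz
∂1c = −{e} − 2·{j} + {q} + 2·{z}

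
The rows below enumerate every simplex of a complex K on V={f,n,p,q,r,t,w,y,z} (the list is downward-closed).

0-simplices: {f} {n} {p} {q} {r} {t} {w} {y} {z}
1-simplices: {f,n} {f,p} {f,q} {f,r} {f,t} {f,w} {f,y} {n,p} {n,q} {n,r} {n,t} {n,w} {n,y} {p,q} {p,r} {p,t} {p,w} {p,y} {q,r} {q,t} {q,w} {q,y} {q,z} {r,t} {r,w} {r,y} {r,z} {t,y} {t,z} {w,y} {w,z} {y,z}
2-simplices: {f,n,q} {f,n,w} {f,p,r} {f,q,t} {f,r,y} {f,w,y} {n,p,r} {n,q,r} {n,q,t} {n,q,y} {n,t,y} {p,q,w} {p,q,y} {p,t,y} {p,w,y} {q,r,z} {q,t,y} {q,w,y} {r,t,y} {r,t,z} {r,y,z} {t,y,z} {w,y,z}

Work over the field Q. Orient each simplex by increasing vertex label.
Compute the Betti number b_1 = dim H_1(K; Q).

n_0=9 n_1=32 n_2=23  [Q]
∂1: piv[fn,fp,fq,fr,ft,fw,fy,qz] rk=8  ker:np,nq,nr,nt,nw,ny,pq,pr,pt,pw,py,qr,qt,qw,qy,rt,rw,ry,rz,ty,tz,wy,wz,yz
∂2: piv[fnq,fnw,fpr,fqt,fry,fwy,npr,nqr,nqt,nqy,nty,pqw,pqy,pty,pwy,qrz,rty,rtz,ryz,wyz] rk=20  ker:qty,qwy,tyz
b_1=(32−8)−20=4

b_1=4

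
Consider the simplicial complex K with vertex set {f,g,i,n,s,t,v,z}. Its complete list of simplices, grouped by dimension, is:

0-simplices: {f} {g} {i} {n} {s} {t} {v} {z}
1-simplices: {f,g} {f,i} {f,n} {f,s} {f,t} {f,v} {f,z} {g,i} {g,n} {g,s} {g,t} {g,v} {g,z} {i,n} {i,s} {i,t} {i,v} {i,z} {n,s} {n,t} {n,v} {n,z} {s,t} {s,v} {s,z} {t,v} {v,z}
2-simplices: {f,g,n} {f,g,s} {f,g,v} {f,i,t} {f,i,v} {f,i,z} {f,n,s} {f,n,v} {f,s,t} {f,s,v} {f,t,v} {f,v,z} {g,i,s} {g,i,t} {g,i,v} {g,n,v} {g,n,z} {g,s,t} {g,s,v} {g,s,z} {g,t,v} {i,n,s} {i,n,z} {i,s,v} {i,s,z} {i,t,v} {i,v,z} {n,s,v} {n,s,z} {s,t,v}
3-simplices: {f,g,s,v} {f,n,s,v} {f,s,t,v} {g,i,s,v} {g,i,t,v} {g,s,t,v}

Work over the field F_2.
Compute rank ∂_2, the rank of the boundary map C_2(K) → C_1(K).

n_0=8 n_1=27 n_2=30 n_3=6  [Z2]
∂1: piv[fg,fi,fn,fs,ft,fv,fz] rk=7  ker:gi,gn,gs,gt,gv,gz,in,is,it,iv,iz,ns,nt,nv,nz,st,sv,sz,tv,vz
∂2: piv[fgn,fgs,fgv,fit,fiv,fiz,fns,fnv,fst,fsv,ftv,fvz,gis,git,giv,gnz,gsz,ins,inz] rk=19  ker:gnv,gst,gsv,gtv,isv,isz,itv,ivz,nsv,nsz,stv
∂3: piv[fgsv,fnsv,fstv,gisv,gitv,gstv] rk=6
rk∂_2=19

rank∂_2=19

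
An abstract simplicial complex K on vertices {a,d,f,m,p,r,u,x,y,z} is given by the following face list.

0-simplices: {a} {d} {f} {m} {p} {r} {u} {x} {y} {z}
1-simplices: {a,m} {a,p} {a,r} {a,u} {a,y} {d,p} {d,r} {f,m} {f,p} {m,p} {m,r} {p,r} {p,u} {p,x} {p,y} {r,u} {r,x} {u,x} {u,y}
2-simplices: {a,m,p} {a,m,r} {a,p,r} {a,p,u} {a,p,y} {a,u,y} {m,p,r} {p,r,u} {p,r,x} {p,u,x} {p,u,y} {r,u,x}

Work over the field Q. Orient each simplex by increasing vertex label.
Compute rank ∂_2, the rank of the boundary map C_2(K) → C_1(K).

rank∂_2=9

n_0=10 n_1=19 n_2=12  [Q]
∂1: piv[am,ap,ar,au,ay,dp,fm,px] rk=8  ker:dr,fp,mp,mr,pr,pu,py,ru,rx,ux,uy
∂2: piv[amp,amr,apr,apu,apy,auy,pru,prx,pux] rk=9  ker:mpr,puy,rux
rk∂_2=9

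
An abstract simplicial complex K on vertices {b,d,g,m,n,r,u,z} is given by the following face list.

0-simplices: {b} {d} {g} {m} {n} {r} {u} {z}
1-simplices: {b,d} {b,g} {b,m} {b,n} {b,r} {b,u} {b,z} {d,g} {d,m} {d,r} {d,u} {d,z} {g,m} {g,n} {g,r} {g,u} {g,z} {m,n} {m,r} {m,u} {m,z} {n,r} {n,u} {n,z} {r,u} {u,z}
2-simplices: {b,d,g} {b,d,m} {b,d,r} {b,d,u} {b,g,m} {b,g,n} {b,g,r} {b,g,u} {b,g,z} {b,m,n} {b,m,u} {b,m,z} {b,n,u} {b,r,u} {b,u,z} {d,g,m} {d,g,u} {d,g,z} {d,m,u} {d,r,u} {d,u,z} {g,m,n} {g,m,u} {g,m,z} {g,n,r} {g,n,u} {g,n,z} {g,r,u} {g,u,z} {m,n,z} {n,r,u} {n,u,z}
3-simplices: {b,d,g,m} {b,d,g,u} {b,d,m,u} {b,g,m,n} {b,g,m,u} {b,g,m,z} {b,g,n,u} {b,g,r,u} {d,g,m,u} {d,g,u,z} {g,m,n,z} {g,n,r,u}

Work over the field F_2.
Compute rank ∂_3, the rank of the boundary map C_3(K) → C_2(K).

n_0=8 n_1=26 n_2=32 n_3=12  [Z2]
∂1: piv[bd,bg,bm,bn,br,bu,bz] rk=7  ker:dg,dm,dr,du,dz,gm,gn,gr,gu,gz,mn,mr,mu,mz,nr,nu,nz,ru,uz
∂2: piv[bdg,bdm,bdr,bdu,bgm,bgn,bgr,bgu,bgz,bmn,bmu,bmz,bnu,bru,buz,dgz,gnr,gnz] rk=18  ker:dgm,dgu,dmu,dru,duz,gmn,gmu,gmz,gnu,gru,guz,mnz,nru,nuz
∂3: piv[bdgm,bdgu,bdmu,bgmn,bgmu,bgmz,bgnu,bgru,dguz,gmnz,gnru] rk=11  ker:dgmu
rk∂_3=11

rank∂_3=11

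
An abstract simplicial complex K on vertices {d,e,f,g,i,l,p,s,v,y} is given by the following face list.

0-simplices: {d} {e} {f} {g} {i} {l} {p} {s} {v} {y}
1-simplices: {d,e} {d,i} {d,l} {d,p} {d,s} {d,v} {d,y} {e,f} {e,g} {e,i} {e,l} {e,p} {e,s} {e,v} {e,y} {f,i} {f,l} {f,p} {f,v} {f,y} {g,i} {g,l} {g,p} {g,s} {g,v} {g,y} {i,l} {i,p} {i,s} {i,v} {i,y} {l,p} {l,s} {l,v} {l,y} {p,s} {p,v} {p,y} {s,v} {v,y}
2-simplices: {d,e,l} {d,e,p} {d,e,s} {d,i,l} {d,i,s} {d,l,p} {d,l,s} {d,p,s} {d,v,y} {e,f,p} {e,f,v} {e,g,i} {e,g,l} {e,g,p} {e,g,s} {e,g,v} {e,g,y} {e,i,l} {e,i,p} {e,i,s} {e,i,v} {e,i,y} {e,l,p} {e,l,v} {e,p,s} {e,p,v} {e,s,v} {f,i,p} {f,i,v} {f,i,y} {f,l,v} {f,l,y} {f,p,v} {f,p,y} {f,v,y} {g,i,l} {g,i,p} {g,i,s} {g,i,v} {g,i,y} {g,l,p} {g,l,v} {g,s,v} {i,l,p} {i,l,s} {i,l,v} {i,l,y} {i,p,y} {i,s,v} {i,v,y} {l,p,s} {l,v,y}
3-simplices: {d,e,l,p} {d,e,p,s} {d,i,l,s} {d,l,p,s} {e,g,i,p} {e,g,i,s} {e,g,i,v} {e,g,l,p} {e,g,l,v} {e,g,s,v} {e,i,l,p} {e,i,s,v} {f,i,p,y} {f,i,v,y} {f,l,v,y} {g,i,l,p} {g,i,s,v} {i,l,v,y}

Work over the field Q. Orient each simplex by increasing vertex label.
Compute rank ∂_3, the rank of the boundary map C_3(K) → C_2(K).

rank∂_3=17

n_0=10 n_1=40 n_2=52 n_3=18  [Q]
∂1: piv[de,di,dl,dp,ds,dv,dy,ef,eg] rk=9  ker:ei,el,ep,es,ev,ey,fi,fl,fp,fv,fy,gi,gl,gp,gs,gv,gy,il,ip,is,iv,iy,lp,ls,lv,ly,ps,pv,py,sv,vy
∂2: piv[del,dep,des,dil,dis,dlp,dls,dps,dvy,efp,efv,egi,egl,egp,egs,egv,egy,eil,eip,eiv,eiy,elv,epv,esv,fip,fiy,flv,fly,fpy,fvy] rk=30  ker:eis,elp,eps,fiv,fpv,gil,gip,gis,giv,giy,glp,glv,gsv,ilp,ils,ilv,ily,ipy,isv,ivy,lps,lvy
∂3: piv[delp,deps,dils,dlps,egip,egis,egiv,eglp,eglv,egsv,eilp,eisv,fipy,fivy,flvy,gilp,ilvy] rk=17  ker:gisv
rk∂_3=17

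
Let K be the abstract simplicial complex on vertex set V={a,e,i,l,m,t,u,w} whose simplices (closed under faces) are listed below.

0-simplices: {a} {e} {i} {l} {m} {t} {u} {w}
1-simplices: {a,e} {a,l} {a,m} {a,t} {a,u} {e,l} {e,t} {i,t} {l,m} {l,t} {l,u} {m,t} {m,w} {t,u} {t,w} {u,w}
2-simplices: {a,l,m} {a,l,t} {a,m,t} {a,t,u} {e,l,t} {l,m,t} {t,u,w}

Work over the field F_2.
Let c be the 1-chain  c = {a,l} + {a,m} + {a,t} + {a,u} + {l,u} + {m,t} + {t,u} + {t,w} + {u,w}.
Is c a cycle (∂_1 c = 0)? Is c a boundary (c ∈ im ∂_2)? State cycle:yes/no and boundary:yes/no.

n_0=8 n_1=16 n_2=7  [Z2]
∂1: piv[ae,al,am,at,au,it,mw] rk=7  ker:el,et,lm,lt,lu,mt,tu,tw,uw
∂2: piv[alm,alt,amt,atu,elt,tuw] rk=6  ker:lmt
∂1c = 0
c vs im∂2: residual ≠ 0 ⇒ not boundary

cycle:yes boundary:no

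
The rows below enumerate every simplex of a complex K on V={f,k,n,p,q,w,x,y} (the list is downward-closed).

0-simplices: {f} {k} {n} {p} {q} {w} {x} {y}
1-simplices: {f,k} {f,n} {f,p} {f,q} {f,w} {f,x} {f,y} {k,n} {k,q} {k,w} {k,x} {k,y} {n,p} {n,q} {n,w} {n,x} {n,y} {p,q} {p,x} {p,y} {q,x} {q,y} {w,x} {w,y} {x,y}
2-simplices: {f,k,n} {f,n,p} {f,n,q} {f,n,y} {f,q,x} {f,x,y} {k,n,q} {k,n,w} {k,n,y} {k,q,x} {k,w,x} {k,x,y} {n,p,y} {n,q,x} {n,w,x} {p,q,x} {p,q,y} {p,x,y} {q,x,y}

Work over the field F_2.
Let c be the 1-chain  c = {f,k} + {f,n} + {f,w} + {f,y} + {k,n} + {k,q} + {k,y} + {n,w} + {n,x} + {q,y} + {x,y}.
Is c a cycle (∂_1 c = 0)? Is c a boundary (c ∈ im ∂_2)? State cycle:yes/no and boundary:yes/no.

n_0=8 n_1=25 n_2=19  [Z2]
∂1: piv[fk,fn,fp,fq,fw,fx,fy] rk=7  ker:kn,kq,kw,kx,ky,np,nq,nw,nx,ny,pq,px,py,qx,qy,wx,wy,xy
∂2: piv[fkn,fnp,fnq,fny,fqx,fxy,knq,knw,kny,kqx,kwx,npy,nqx,pqx,pqy,pxy] rk=16  ker:kxy,nwx,qxy
∂1c = 0
c vs im∂2: residual ≠ 0 ⇒ not boundary

cycle:yes boundary:no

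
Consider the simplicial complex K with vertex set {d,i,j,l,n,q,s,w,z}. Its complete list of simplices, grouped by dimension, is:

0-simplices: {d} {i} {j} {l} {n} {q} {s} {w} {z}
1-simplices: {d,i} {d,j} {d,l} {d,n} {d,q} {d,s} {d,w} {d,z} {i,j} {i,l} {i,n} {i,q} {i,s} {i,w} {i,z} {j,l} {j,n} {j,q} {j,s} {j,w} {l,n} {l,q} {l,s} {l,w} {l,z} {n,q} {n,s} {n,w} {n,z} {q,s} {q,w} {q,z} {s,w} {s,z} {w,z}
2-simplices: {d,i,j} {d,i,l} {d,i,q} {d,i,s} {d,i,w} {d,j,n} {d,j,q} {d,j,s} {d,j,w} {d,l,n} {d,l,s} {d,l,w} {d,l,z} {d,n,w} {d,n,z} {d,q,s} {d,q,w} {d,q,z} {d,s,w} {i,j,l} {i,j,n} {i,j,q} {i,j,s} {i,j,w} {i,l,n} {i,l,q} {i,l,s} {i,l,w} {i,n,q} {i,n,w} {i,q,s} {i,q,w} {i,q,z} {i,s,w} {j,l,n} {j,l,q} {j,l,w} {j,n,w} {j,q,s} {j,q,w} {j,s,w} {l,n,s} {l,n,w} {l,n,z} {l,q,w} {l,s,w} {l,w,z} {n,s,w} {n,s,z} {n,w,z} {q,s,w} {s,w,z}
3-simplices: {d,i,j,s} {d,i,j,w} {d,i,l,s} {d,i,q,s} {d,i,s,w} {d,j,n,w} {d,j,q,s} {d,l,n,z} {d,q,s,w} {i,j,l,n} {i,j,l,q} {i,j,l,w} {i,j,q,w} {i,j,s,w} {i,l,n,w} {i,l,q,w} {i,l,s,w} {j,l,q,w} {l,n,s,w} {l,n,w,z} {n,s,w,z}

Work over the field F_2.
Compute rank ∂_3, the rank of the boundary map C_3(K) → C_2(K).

rank∂_3=20

n_0=9 n_1=35 n_2=52 n_3=21  [Z2]
∂1: piv[di,dj,dl,dn,dq,ds,dw,dz] rk=8  ker:ij,il,in,iq,is,iw,iz,jl,jn,jq,js,jw,ln,lq,ls,lw,lz,nq,ns,nw,nz,qs,qw,qz,sw,sz,wz
∂2: piv[dij,dil,diq,dis,diw,djn,djq,djs,djw,dln,dls,dlw,dlz,dnw,dnz,dqs,dqw,dqz,dsw,ijl,ijn,ilq,inq,iqz,lns,lwz,nsz] rk=27  ker:ijq,ijs,ijw,iln,ils,ilw,inw,iqs,iqw,isw,jln,jlq,jlw,jnw,jqs,jqw,jsw,lnw,lnz,lqw,lsw,nsw,nwz,qsw,swz
∂3: piv[dijs,dijw,dils,diqs,disw,djnw,djqs,dlnz,dqsw,ijln,ijlq,ijlw,ijqw,ijsw,ilnw,ilqw,ilsw,lnsw,lnwz,nswz] rk=20  ker:jlqw
rk∂_3=20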